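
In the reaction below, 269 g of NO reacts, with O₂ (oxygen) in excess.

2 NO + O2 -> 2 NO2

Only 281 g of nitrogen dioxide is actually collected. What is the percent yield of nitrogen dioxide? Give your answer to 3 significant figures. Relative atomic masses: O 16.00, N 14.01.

M(NO) = 14.01 + 16.00 = 30.01 g/mol.
M(NO2) = 14.01 + 2(16.00) = 46.01 g/mol.
n(NO) = 269.0 g / 30.01 g/mol = 8.964 mol.
From the equation the NO:NO2 mole ratio is 2:2, so n(NO2) = 8.964 × 2/2 = 8.964 mol.
Mass of NO2 = 8.964 mol × 46.01 g/mol = 412.4 g.
This is the theoretical yield. Percent yield = 281 g / 412.4 g × 100% = 68.13%.

68.1 %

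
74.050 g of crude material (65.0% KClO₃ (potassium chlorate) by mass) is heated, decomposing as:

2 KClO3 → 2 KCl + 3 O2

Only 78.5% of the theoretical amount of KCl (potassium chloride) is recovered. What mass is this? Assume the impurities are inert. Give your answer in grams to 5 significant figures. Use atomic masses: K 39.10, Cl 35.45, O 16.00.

Pure KClO3 available = 74.050 g × 0.650 = 48.1325 g.
M(KClO3) = 39.10 + 35.45 + 3(16.00) = 122.55 g/mol.
M(KCl) = 39.10 + 35.45 = 74.55 g/mol.
n(KClO3) = 48.1325 g / 122.55 g/mol = 0.392758 mol.
From the equation the KClO3:KCl mole ratio is 2:2, so n(KCl) = 0.392758 × 2/2 = 0.392758 mol.
Mass of KCl = 0.392758 mol × 74.55 g/mol = 29.2801 g.
Actual mass collected = 29.2801 g × 0.785 = 22.9849 g.

22.985 g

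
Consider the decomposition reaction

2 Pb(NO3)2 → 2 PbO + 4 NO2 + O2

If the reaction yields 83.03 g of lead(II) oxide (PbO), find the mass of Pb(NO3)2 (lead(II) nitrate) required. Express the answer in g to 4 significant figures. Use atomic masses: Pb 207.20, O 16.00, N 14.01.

123.2 g

M(PbO) = 207.20 + 16.00 = 223.20 g/mol.
M(Pb(NO3)2) = 207.20 + 2(14.01) + 6(16.00) = 331.22 g/mol.
n(PbO) = 83.030 g / 223.20 g/mol = 0.37200 mol.
From the equation the PbO:Pb(NO3)2 mole ratio is 2:2, so n(Pb(NO3)2) = 0.37200 × 2/2 = 0.37200 mol.
Mass of Pb(NO3)2 = 0.37200 mol × 331.22 g/mol = 123.21 g.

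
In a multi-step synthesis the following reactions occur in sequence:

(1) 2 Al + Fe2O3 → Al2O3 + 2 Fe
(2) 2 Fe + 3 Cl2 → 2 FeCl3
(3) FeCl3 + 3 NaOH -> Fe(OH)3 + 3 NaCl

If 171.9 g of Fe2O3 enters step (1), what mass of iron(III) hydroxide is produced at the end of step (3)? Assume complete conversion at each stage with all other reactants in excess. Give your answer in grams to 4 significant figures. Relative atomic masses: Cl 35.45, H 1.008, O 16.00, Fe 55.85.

M(Fe2O3) = 2(55.85) + 3(16.00) = 159.70 g/mol.
M(Fe(OH)3) = 55.85 + 3(16.00) + 3(1.008) = 106.874 g/mol.
n(Fe2O3) = 171.9 / 159.70 = 1.0764 mol.
Reaction (1): Fe2O3→Fe ratio 1:2 ⇒ n(Fe) = 2.1528 mol.
Reaction (2): Fe→FeCl3 ratio 2:2 ⇒ n(FeCl3) = 2.1528 mol.
Reaction (3): FeCl3→Fe(OH)3 ratio 1:1 ⇒ n(Fe(OH)3) = 2.1528 mol.
Mass of Fe(OH)3 = 2.1528 × 106.874 = 230.08 g.

230.1 g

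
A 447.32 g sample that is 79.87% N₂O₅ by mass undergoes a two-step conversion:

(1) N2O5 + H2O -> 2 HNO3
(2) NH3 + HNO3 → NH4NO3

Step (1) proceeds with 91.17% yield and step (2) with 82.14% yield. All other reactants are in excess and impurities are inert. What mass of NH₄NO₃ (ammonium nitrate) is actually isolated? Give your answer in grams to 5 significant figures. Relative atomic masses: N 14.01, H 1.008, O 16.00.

396.56 g

Pure N2O5 = 447.32 × 0.7987 = 357.274 g.
M(N2O5) = 2(14.01) + 5(16.00) = 108.02 g/mol.
M(NH4NO3) = 2(14.01) + 4(1.008) + 3(16.00) = 80.052 g/mol.
n(N2O5) = 357.274 / 108.02 = 3.30748 mol.
Step 1 (N2O5:HNO3 = 1:2): theoretical n(HNO3) = 6.61497 mol; at 91.17% yield, n(HNO3) = 6.03087 mol.
Step 2 (HNO3:NH4NO3 = 1:1): theoretical n(NH4NO3) = 6.03087 mol, so theoretical mass = 6.03087 × 80.052 = 482.783 g.
At 82.14% yield, actual mass of NH4NO3 = 482.783 × 0.8214 = 396.558 g.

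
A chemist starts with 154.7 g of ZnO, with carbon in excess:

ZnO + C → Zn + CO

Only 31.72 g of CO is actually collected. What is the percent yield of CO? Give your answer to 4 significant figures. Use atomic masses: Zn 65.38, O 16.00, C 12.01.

59.57 %

M(ZnO) = 65.38 + 16.00 = 81.38 g/mol.
M(CO) = 12.01 + 16.00 = 28.01 g/mol.
n(ZnO) = 154.70 g / 81.38 g/mol = 1.9010 mol.
From the equation the ZnO:CO mole ratio is 1:1, so n(CO) = 1.9010 × 1/1 = 1.9010 mol.
Mass of CO = 1.9010 mol × 28.01 g/mol = 53.246 g.
This is the theoretical yield. Percent yield = 31.72 g / 53.246 g × 100% = 59.573%.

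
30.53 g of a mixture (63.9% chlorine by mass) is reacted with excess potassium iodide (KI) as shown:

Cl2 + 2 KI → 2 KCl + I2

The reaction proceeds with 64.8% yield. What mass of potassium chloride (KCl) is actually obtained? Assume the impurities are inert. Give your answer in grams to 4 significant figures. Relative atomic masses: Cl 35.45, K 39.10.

26.58 g

Pure Cl2 available = 30.53 g × 0.639 = 19.509 g.
M(Cl2) = 2(35.45) = 70.90 g/mol.
M(KCl) = 39.10 + 35.45 = 74.55 g/mol.
n(Cl2) = 19.509 g / 70.90 g/mol = 0.27516 mol.
From the equation the Cl2:KCl mole ratio is 1:2, so n(KCl) = 0.27516 × 2/1 = 0.55032 mol.
Mass of KCl = 0.55032 mol × 74.55 g/mol = 41.026 g.
Actual mass collected = 41.026 g × 0.648 = 26.585 g.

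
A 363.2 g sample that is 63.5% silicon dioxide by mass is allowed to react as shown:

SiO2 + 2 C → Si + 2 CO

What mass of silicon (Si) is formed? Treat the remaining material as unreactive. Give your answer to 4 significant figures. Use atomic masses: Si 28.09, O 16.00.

107.8 g

Mass of pure SiO2 = 363.2 g × 0.635 = 230.63 g.
M(SiO2) = 28.09 + 2(16.00) = 60.09 g/mol.
M(Si) = 28.09 g/mol.
n(SiO2) = 230.63 g / 60.09 g/mol = 3.8381 mol.
From the equation the SiO2:Si mole ratio is 1:1, so n(Si) = 3.8381 × 1/1 = 3.8381 mol.
Mass of Si = 3.8381 mol × 28.09 g/mol = 107.81 g.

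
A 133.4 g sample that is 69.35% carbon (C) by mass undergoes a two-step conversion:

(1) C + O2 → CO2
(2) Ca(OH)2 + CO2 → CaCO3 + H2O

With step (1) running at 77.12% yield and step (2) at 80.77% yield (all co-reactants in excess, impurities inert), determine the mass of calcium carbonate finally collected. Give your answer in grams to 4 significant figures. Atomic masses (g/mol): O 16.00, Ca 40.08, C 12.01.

480.2 g

Pure C = 133.4 × 0.6935 = 92.513 g.
M(C) = 12.01 g/mol.
M(CaCO3) = 40.08 + 12.01 + 3(16.00) = 100.09 g/mol.
n(C) = 92.513 / 12.01 = 7.7030 mol.
Step 1 (C:CO2 = 1:1): theoretical n(CO2) = 7.7030 mol; at 77.12% yield, n(CO2) = 5.9405 mol.
Step 2 (CO2:CaCO3 = 1:1): theoretical n(CaCO3) = 5.9405 mol, so theoretical mass = 5.9405 × 100.09 = 594.59 g.
At 80.77% yield, actual mass of CaCO3 = 594.59 × 0.8077 = 480.25 g.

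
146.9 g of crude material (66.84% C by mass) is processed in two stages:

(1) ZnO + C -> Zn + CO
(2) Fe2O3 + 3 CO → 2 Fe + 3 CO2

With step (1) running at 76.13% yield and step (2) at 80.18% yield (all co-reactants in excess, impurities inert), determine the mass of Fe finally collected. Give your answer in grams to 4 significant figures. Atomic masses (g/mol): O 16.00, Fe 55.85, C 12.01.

Pure C = 146.9 × 0.6684 = 98.188 g.
M(C) = 12.01 g/mol.
M(Fe) = 55.85 g/mol.
n(C) = 98.188 / 12.01 = 8.1755 mol.
Step 1 (C:CO = 1:1): theoretical n(CO) = 8.1755 mol; at 76.13% yield, n(CO) = 6.2240 mol.
Step 2 (CO:Fe = 3:2): theoretical n(Fe) = 4.1493 mol, so theoretical mass = 4.1493 × 55.85 = 231.74 g.
At 80.18% yield, actual mass of Fe = 231.74 × 0.8018 = 185.81 g.

185.8 g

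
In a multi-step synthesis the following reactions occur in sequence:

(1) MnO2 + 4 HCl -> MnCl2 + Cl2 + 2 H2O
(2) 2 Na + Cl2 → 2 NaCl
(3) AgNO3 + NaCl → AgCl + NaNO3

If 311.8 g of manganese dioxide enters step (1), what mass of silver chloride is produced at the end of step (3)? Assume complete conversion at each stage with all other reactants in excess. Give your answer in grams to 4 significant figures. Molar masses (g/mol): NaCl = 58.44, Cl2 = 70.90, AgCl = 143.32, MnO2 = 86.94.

1028 g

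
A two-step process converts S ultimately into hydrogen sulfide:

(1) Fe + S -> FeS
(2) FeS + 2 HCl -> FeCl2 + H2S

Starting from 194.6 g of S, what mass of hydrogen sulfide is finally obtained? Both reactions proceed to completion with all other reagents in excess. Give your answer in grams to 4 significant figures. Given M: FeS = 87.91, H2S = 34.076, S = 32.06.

206.8 g

n(S) = 194.60 / 32.06 = 6.0699 mol.
Step 1 gives a 1:1 ratio of S to FeS, so n(FeS) = 6.0699 mol.
In step 2 the FeS:H2S ratio is 1:1, so n(H2S) = 6.0699 mol.
Mass of H2S = 6.0699 × 34.076 = 206.84 g.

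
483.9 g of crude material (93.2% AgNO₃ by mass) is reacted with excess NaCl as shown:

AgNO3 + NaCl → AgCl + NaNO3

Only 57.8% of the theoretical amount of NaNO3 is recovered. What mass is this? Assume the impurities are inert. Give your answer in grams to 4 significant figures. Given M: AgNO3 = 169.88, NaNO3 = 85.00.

130.4 g

Pure AgNO3 available = 483.9 g × 0.932 = 450.99 g.
n(AgNO3) = 450.99 g / 169.88 g/mol = 2.6548 mol.
From the equation the AgNO3:NaNO3 mole ratio is 1:1, so n(NaNO3) = 2.6548 × 1/1 = 2.6548 mol.
Mass of NaNO3 = 2.6548 mol × 85.00 g/mol = 225.66 g.
Actual mass collected = 225.66 g × 0.578 = 130.43 g.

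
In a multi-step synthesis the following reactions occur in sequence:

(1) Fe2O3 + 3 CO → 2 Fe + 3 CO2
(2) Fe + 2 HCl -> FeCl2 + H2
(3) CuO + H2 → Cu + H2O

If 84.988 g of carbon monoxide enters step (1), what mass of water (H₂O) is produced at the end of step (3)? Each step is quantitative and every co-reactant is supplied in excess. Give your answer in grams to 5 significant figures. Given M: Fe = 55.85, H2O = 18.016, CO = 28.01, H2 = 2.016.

n(CO) = 84.988 / 28.01 = 3.03420 mol.
Reaction (1): CO→Fe ratio 3:2 ⇒ n(Fe) = 2.02280 mol.
Reaction (2): Fe→H2 ratio 1:1 ⇒ n(H2) = 2.02280 mol.
Reaction (3): H2→H2O ratio 1:1 ⇒ n(H2O) = 2.02280 mol.
Mass of H2O = 2.02280 × 18.016 = 36.4428 g.

36.443 g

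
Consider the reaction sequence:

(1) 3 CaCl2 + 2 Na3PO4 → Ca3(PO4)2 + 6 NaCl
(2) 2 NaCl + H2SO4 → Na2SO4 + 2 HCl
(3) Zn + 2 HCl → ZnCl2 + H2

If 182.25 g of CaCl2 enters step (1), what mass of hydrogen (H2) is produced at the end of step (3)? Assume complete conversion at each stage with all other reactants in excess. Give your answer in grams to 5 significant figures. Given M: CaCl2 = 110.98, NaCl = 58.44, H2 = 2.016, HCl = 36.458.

n(CaCl2) = 182.25 / 110.98 = 1.64219 mol.
Reaction (1): CaCl2→NaCl ratio 3:6 ⇒ n(NaCl) = 3.28438 mol.
Reaction (2): NaCl→HCl ratio 2:2 ⇒ n(HCl) = 3.28438 mol.
Reaction (3): HCl→H2 ratio 2:1 ⇒ n(H2) = 1.64219 mol.
Mass of H2 = 1.64219 × 2.016 = 3.31065 g.

3.3107 g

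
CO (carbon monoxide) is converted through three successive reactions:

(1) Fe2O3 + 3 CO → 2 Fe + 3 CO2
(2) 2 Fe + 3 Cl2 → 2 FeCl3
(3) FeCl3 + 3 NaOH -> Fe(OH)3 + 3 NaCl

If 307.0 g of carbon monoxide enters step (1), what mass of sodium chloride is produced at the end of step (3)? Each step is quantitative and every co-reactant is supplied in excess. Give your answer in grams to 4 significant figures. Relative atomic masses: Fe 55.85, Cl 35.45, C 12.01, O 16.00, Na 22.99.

M(CO) = 12.01 + 16.00 = 28.01 g/mol.
M(NaCl) = 22.99 + 35.45 = 58.44 g/mol.
n(CO) = 307.0 / 28.01 = 10.960 mol.
Reaction (1): CO→Fe ratio 3:2 ⇒ n(Fe) = 7.3069 mol.
Reaction (2): Fe→FeCl3 ratio 2:2 ⇒ n(FeCl3) = 7.3069 mol.
Reaction (3): FeCl3→NaCl ratio 1:3 ⇒ n(NaCl) = 21.921 mol.
Mass of NaCl = 21.921 × 58.44 = 1281.0 g.

1281 g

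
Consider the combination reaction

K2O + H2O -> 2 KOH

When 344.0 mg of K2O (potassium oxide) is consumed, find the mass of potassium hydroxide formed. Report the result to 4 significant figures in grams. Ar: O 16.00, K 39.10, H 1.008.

0.4098 g

M(K2O) = 2(39.10) + 16.00 = 94.20 g/mol.
M(KOH) = 39.10 + 16.00 + 1.008 = 56.108 g/mol.
Convert: 344.0 mg = 0.34400 g.
n(K2O) = 0.34400 g / 94.20 g/mol = 0.0036518 mol.
From the equation the K2O:KOH mole ratio is 1:2, so n(KOH) = 0.0036518 × 2/1 = 0.0073036 mol.
Mass of KOH = 0.0073036 mol × 56.108 g/mol = 0.40979 g.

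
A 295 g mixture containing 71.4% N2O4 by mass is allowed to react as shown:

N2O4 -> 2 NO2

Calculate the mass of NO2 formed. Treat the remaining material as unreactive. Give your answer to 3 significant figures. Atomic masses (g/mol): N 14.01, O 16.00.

211 g

Mass of pure N2O4 = 295 g × 0.714 = 210.6 g.
M(N2O4) = 2(14.01) + 4(16.00) = 92.02 g/mol.
M(NO2) = 14.01 + 2(16.00) = 46.01 g/mol.
n(N2O4) = 210.6 g / 92.02 g/mol = 2.289 mol.
From the equation the N2O4:NO2 mole ratio is 1:2, so n(NO2) = 2.289 × 2/1 = 4.578 mol.
Mass of NO2 = 4.578 mol × 46.01 g/mol = 210.6 g.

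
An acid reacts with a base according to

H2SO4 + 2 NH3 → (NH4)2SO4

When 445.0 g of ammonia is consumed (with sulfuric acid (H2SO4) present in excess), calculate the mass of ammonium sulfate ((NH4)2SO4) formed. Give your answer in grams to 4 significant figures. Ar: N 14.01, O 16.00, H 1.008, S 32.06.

M(NH3) = 14.01 + 3(1.008) = 17.034 g/mol.
M((NH4)2SO4) = 2(14.01) + 8(1.008) + 32.06 + 4(16.00) = 132.144 g/mol.
n(NH3) = 445.00 g / 17.034 g/mol = 26.124 mol.
From the equation the NH3:(NH4)2SO4 mole ratio is 2:1, so n((NH4)2SO4) = 26.124 × 1/2 = 13.062 mol.
Mass of (NH4)2SO4 = 13.062 mol × 132.144 g/mol = 1726.1 g.

1726 g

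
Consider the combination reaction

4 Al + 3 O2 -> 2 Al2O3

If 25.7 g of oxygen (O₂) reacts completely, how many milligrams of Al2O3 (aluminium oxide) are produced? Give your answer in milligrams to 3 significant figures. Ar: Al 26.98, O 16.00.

54600 mg

M(O2) = 2(16.00) = 32.00 g/mol.
M(Al2O3) = 2(26.98) + 3(16.00) = 101.96 g/mol.
n(O2) = 25.70 g / 32.00 g/mol = 0.8031 mol.
From the equation the O2:Al2O3 mole ratio is 3:2, so n(Al2O3) = 0.8031 × 2/3 = 0.5354 mol.
Mass of Al2O3 = 0.5354 mol × 101.96 g/mol = 54.59 g.
Converting to mg: 54.59 g = 54600 mg.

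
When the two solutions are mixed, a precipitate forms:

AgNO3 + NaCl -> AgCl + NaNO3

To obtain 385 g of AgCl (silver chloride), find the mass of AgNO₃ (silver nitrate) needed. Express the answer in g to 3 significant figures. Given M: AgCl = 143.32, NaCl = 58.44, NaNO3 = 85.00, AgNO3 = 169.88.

n(AgCl) = 385.0 g / 143.32 g/mol = 2.686 mol.
From the equation the AgCl:AgNO3 mole ratio is 1:1, so n(AgNO3) = 2.686 × 1/1 = 2.686 mol.
Mass of AgNO3 = 2.686 mol × 169.88 g/mol = 456.3 g.

456 g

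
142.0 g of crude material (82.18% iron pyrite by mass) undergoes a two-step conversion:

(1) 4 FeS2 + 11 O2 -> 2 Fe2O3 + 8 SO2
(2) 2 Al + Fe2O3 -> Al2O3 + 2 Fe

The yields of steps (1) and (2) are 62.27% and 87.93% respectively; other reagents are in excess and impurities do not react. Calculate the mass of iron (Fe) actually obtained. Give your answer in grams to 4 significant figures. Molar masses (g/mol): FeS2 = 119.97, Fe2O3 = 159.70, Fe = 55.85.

29.75 g

Pure FeS2 = 142.0 × 0.8218 = 116.70 g.
n(FeS2) = 116.70 / 119.97 = 0.97271 mol.
Step 1 (FeS2:Fe2O3 = 4:2): theoretical n(Fe2O3) = 0.48635 mol; at 62.27% yield, n(Fe2O3) = 0.30285 mol.
Step 2 (Fe2O3:Fe = 1:2): theoretical n(Fe) = 0.60570 mol, so theoretical mass = 0.60570 × 55.85 = 33.829 g.
At 87.93% yield, actual mass of Fe = 33.829 × 0.8793 = 29.745 g.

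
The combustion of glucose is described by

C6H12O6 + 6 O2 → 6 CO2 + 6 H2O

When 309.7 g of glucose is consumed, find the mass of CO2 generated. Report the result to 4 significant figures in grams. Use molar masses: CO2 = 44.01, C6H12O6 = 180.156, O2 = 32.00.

453.9 g

n(C6H12O6) = 309.70 g / 180.156 g/mol = 1.7191 mol.
From the equation the C6H12O6:CO2 mole ratio is 1:6, so n(CO2) = 1.7191 × 6/1 = 10.314 mol.
Mass of CO2 = 10.314 mol × 44.01 g/mol = 453.94 g.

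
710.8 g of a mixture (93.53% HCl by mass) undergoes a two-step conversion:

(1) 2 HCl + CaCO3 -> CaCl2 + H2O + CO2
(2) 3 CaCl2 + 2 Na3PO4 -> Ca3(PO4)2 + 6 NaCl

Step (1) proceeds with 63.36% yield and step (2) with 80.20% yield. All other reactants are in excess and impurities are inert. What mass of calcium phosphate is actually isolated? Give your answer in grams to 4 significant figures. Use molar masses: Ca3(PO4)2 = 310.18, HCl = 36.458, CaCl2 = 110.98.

479.0 g

Pure HCl = 710.8 × 0.9353 = 664.81 g.
n(HCl) = 664.81 / 36.458 = 18.235 mol.
Step 1 (HCl:CaCl2 = 2:1): theoretical n(CaCl2) = 9.1175 mol; at 63.36% yield, n(CaCl2) = 5.7768 mol.
Step 2 (CaCl2:Ca3(PO4)2 = 3:1): theoretical n(Ca3(PO4)2) = 1.9256 mol, so theoretical mass = 1.9256 × 310.18 = 597.29 g.
At 80.20% yield, actual mass of Ca3(PO4)2 = 597.29 × 0.8020 = 479.02 g.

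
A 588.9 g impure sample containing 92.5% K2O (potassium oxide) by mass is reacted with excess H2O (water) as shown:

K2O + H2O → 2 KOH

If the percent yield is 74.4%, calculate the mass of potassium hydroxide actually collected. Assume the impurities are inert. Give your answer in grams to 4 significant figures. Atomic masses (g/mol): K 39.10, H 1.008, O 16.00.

Pure K2O available = 588.9 g × 0.925 = 544.73 g.
M(K2O) = 2(39.10) + 16.00 = 94.20 g/mol.
M(KOH) = 39.10 + 16.00 + 1.008 = 56.108 g/mol.
n(K2O) = 544.73 g / 94.20 g/mol = 5.7827 mol.
From the equation the K2O:KOH mole ratio is 1:2, so n(KOH) = 5.7827 × 2/1 = 11.565 mol.
Mass of KOH = 11.565 mol × 56.108 g/mol = 648.91 g.
Actual mass collected = 648.91 g × 0.744 = 482.79 g.

482.8 g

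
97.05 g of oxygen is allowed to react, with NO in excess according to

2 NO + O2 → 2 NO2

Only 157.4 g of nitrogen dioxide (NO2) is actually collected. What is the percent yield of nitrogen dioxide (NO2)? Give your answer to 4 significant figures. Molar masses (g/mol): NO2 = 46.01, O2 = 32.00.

56.40 %

n(O2) = 97.050 g / 32.00 g/mol = 3.0328 mol.
From the equation the O2:NO2 mole ratio is 1:2, so n(NO2) = 3.0328 × 2/1 = 6.0656 mol.
Mass of NO2 = 6.0656 mol × 46.01 g/mol = 279.08 g.
This is the theoretical yield. Percent yield = 157.4 g / 279.08 g × 100% = 56.400%.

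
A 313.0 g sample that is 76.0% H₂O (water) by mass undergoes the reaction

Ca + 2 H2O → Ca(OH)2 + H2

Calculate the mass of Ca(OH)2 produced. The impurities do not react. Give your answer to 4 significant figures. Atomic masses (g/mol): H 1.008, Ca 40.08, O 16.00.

489.2 g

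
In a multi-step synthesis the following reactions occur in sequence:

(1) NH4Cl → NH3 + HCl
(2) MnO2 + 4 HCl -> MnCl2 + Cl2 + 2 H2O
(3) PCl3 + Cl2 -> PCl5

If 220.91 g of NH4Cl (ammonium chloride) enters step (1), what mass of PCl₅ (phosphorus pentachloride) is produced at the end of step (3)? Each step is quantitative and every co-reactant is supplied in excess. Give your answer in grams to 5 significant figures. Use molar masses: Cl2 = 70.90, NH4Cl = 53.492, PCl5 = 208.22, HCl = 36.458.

214.98 g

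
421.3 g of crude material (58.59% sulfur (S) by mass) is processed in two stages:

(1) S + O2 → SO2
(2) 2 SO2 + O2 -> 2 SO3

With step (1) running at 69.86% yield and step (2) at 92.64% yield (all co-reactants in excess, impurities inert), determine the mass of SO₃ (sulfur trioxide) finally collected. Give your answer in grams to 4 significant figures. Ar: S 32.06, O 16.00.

398.9 g

Pure S = 421.3 × 0.5859 = 246.84 g.
M(S) = 32.06 g/mol.
M(SO3) = 32.06 + 3(16.00) = 80.06 g/mol.
n(S) = 246.84 / 32.06 = 7.6993 mol.
Step 1 (S:SO2 = 1:1): theoretical n(SO2) = 7.6993 mol; at 69.86% yield, n(SO2) = 5.3787 mol.
Step 2 (SO2:SO3 = 2:2): theoretical n(SO3) = 5.3787 mol, so theoretical mass = 5.3787 × 80.06 = 430.62 g.
At 92.64% yield, actual mass of SO3 = 430.62 × 0.9264 = 398.93 g.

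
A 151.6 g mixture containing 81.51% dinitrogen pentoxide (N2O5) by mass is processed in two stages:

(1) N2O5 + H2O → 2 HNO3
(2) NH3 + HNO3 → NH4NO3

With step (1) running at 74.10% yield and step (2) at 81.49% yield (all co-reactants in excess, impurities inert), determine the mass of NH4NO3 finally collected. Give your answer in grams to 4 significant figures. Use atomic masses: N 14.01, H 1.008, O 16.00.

110.6 g

Pure N2O5 = 151.6 × 0.8151 = 123.57 g.
M(N2O5) = 2(14.01) + 5(16.00) = 108.02 g/mol.
M(NH4NO3) = 2(14.01) + 4(1.008) + 3(16.00) = 80.052 g/mol.
n(N2O5) = 123.57 / 108.02 = 1.1439 mol.
Step 1 (N2O5:HNO3 = 1:2): theoretical n(HNO3) = 2.2879 mol; at 74.10% yield, n(HNO3) = 1.6953 mol.
Step 2 (HNO3:NH4NO3 = 1:1): theoretical n(NH4NO3) = 1.6953 mol, so theoretical mass = 1.6953 × 80.052 = 135.71 g.
At 81.49% yield, actual mass of NH4NO3 = 135.71 × 0.8149 = 110.59 g.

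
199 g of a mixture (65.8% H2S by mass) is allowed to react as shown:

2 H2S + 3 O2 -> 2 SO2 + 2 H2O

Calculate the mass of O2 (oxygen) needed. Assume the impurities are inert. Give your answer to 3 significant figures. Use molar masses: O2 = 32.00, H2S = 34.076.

Mass of pure H2S = 199 g × 0.658 = 130.9 g.
n(H2S) = 130.9 g / 34.076 g/mol = 3.843 mol.
From the equation the H2S:O2 mole ratio is 2:3, so n(O2) = 3.843 × 3/2 = 5.764 mol.
Mass of O2 = 5.764 mol × 32.00 g/mol = 184.4 g.

184 g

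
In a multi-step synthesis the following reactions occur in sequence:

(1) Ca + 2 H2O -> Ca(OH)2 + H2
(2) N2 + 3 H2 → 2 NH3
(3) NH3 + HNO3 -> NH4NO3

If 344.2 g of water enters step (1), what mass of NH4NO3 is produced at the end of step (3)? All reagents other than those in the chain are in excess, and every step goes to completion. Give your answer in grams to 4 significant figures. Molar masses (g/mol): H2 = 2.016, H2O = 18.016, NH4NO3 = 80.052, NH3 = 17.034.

509.8 g

n(H2O) = 344.2 / 18.016 = 19.105 mol.
Reaction (1): H2O→H2 ratio 2:1 ⇒ n(H2) = 9.5526 mol.
Reaction (2): H2→NH3 ratio 3:2 ⇒ n(NH3) = 6.3684 mol.
Reaction (3): NH3→NH4NO3 ratio 1:1 ⇒ n(NH4NO3) = 6.3684 mol.
Mass of NH4NO3 = 6.3684 × 80.052 = 509.80 g.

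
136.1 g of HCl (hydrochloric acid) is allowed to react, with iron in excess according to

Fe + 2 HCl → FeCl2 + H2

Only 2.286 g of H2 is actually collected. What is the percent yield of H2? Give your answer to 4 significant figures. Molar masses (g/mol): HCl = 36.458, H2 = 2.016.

60.75 %

n(HCl) = 136.10 g / 36.458 g/mol = 3.7331 mol.
From the equation the HCl:H2 mole ratio is 2:1, so n(H2) = 3.7331 × 1/2 = 1.8665 mol.
Mass of H2 = 1.8665 mol × 2.016 g/mol = 3.7629 g.
This is the theoretical yield. Percent yield = 2.286 g / 3.7629 g × 100% = 60.751%.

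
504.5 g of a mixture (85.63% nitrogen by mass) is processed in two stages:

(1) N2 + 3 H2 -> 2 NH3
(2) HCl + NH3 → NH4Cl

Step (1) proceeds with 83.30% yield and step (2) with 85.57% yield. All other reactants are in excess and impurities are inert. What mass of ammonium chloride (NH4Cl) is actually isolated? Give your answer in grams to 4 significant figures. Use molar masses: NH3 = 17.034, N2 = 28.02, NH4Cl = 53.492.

1176 g

Pure N2 = 504.5 × 0.8563 = 432.00 g.
n(N2) = 432.00 / 28.02 = 15.418 mol.
Step 1 (N2:NH3 = 1:2): theoretical n(NH3) = 30.835 mol; at 83.30% yield, n(NH3) = 25.686 mol.
Step 2 (NH3:NH4Cl = 1:1): theoretical n(NH4Cl) = 25.686 mol, so theoretical mass = 25.686 × 53.492 = 1374.0 g.
At 85.57% yield, actual mass of NH4Cl = 1374.0 × 0.8557 = 1175.7 g.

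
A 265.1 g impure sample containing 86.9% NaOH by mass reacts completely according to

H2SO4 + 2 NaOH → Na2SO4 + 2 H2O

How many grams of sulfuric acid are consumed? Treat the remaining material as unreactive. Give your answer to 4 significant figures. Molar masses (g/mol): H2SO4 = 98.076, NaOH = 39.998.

Mass of pure NaOH = 265.1 g × 0.869 = 230.37 g.
n(NaOH) = 230.37 g / 39.998 g/mol = 5.7596 mol.
From the equation the NaOH:H2SO4 mole ratio is 2:1, so n(H2SO4) = 5.7596 × 1/2 = 2.8798 mol.
Mass of H2SO4 = 2.8798 mol × 98.076 g/mol = 282.44 g.

282.4 g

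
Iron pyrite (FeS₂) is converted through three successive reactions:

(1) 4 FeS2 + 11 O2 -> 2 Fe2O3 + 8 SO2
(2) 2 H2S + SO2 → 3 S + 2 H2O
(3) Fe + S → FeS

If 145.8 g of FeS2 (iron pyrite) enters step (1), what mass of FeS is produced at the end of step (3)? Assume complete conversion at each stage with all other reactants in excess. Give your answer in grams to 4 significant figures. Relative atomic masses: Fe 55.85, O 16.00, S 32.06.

M(FeS2) = 55.85 + 2(32.06) = 119.97 g/mol.
M(FeS) = 55.85 + 32.06 = 87.91 g/mol.
n(FeS2) = 145.8 / 119.97 = 1.2153 mol.
Reaction (1): FeS2→SO2 ratio 4:8 ⇒ n(SO2) = 2.4306 mol.
Reaction (2): SO2→S ratio 1:3 ⇒ n(S) = 7.2918 mol.
Reaction (3): S→FeS ratio 1:1 ⇒ n(FeS) = 7.2918 mol.
Mass of FeS = 7.2918 × 87.91 = 641.02 g.

641.0 g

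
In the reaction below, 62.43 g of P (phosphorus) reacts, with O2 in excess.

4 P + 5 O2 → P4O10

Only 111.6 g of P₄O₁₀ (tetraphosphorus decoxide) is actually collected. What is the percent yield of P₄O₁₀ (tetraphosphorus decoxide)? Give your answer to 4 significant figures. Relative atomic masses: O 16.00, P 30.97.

78.01 %

M(P) = 30.97 g/mol.
M(P4O10) = 4(30.97) + 10(16.00) = 283.88 g/mol.
n(P) = 62.430 g / 30.97 g/mol = 2.0158 mol.
From the equation the P:P4O10 mole ratio is 4:1, so n(P4O10) = 2.0158 × 1/4 = 0.50396 mol.
Mass of P4O10 = 0.50396 mol × 283.88 g/mol = 143.06 g.
This is the theoretical yield. Percent yield = 111.6 g / 143.06 g × 100% = 78.008%.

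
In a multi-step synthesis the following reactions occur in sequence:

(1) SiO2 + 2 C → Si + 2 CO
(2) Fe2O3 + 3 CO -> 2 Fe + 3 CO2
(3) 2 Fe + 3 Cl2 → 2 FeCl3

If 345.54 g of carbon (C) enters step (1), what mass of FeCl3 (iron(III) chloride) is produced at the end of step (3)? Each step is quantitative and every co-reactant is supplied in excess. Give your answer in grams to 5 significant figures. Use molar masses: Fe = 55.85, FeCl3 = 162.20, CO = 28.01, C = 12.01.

3111.1 g

n(C) = 345.54 / 12.01 = 28.7710 mol.
Reaction (1): C→CO ratio 2:2 ⇒ n(CO) = 28.7710 mol.
Reaction (2): CO→Fe ratio 3:2 ⇒ n(Fe) = 19.1807 mol.
Reaction (3): Fe→FeCl3 ratio 2:2 ⇒ n(FeCl3) = 19.1807 mol.
Mass of FeCl3 = 19.1807 × 162.20 = 3111.11 g.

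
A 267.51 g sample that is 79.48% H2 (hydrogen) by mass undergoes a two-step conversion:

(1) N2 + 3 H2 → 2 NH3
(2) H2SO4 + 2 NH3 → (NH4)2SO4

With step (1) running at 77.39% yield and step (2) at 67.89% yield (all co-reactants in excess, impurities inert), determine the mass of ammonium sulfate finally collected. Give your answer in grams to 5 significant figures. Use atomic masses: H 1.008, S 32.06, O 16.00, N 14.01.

Pure H2 = 267.51 × 0.7948 = 212.617 g.
M(H2) = 2(1.008) = 2.016 g/mol.
M((NH4)2SO4) = 2(14.01) + 8(1.008) + 32.06 + 4(16.00) = 132.144 g/mol.
n(H2) = 212.617 / 2.016 = 105.465 mol.
Step 1 (H2:NH3 = 3:2): theoretical n(NH3) = 70.3098 mol; at 77.39% yield, n(NH3) = 54.4128 mol.
Step 2 (NH3:(NH4)2SO4 = 2:1): theoretical n((NH4)2SO4) = 27.2064 mol, so theoretical mass = 27.2064 × 132.144 = 3595.16 g.
At 67.89% yield, actual mass of (NH4)2SO4 = 3595.16 × 0.6789 = 2440.76 g.

2440.8 g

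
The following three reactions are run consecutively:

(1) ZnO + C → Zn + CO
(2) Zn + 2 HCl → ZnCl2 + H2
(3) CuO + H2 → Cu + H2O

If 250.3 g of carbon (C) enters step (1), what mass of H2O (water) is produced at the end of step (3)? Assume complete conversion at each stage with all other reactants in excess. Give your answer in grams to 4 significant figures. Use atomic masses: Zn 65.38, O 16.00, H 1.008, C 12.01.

M(C) = 12.01 g/mol.
M(H2O) = 2(1.008) + 16.00 = 18.016 g/mol.
n(C) = 250.3 / 12.01 = 20.841 mol.
Reaction (1): C→Zn ratio 1:1 ⇒ n(Zn) = 20.841 mol.
Reaction (2): Zn→H2 ratio 1:1 ⇒ n(H2) = 20.841 mol.
Reaction (3): H2→H2O ratio 1:1 ⇒ n(H2O) = 20.841 mol.
Mass of H2O = 20.841 × 18.016 = 375.47 g.

375.5 g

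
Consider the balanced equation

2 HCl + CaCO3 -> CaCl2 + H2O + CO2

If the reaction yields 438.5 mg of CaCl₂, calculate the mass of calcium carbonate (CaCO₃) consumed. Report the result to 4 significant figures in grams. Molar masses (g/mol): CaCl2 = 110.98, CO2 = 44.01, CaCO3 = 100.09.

Convert: 438.5 mg = 0.43850 g.
n(CaCl2) = 0.43850 g / 110.98 g/mol = 0.0039512 mol.
From the equation the CaCl2:CaCO3 mole ratio is 1:1, so n(CaCO3) = 0.0039512 × 1/1 = 0.0039512 mol.
Mass of CaCO3 = 0.0039512 mol × 100.09 g/mol = 0.39547 g.

0.3955 g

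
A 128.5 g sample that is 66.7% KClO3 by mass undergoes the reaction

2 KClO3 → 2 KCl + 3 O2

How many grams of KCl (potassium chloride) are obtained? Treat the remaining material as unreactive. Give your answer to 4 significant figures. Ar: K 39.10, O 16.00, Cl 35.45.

52.14 g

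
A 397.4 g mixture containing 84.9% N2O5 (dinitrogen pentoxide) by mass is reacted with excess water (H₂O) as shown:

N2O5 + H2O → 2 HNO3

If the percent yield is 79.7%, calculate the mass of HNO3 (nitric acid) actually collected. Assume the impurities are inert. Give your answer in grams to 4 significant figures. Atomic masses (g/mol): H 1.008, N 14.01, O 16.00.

313.8 g

Pure N2O5 available = 397.4 g × 0.849 = 337.39 g.
M(N2O5) = 2(14.01) + 5(16.00) = 108.02 g/mol.
M(HNO3) = 1.008 + 14.01 + 3(16.00) = 63.018 g/mol.
n(N2O5) = 337.39 g / 108.02 g/mol = 3.1234 mol.
From the equation the N2O5:HNO3 mole ratio is 1:2, so n(HNO3) = 3.1234 × 2/1 = 6.2469 mol.
Mass of HNO3 = 6.2469 mol × 63.018 g/mol = 393.66 g.
Actual mass collected = 393.66 g × 0.797 = 313.75 g.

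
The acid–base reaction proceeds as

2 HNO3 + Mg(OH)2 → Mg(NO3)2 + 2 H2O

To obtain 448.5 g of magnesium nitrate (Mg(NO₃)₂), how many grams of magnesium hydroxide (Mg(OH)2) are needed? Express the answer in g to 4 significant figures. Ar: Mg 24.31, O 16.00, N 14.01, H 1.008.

176.4 g

M(Mg(NO3)2) = 24.31 + 2(14.01) + 6(16.00) = 148.33 g/mol.
M(Mg(OH)2) = 24.31 + 2(16.00) + 2(1.008) = 58.326 g/mol.
n(Mg(NO3)2) = 448.50 g / 148.33 g/mol = 3.0237 mol.
From the equation the Mg(NO3)2:Mg(OH)2 mole ratio is 1:1, so n(Mg(OH)2) = 3.0237 × 1/1 = 3.0237 mol.
Mass of Mg(OH)2 = 3.0237 mol × 58.326 g/mol = 176.36 g.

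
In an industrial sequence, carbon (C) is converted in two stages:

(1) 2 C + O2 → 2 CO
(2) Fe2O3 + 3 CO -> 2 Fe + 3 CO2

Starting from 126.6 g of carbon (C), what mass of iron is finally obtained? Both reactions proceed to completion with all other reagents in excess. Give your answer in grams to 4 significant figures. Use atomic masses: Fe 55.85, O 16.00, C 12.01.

392.5 g

M(C) = 12.01 g/mol.
M(Fe) = 55.85 g/mol.
n(C) = 126.60 / 12.01 = 10.541 mol.
Step 1 gives a 2:2 ratio of C to CO, so n(CO) = 10.541 mol.
In step 2 the CO:Fe ratio is 3:2, so n(Fe) = 7.0275 mol.
Mass of Fe = 7.0275 × 55.85 = 392.48 g.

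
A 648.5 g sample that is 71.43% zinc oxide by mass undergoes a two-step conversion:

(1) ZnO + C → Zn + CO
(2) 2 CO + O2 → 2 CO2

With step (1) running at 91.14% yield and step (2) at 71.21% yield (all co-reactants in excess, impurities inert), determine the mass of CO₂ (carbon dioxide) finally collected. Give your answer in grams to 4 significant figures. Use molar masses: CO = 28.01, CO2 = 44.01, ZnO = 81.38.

162.6 g

Pure ZnO = 648.5 × 0.7143 = 463.22 g.
n(ZnO) = 463.22 / 81.38 = 5.6921 mol.
Step 1 (ZnO:CO = 1:1): theoretical n(CO) = 5.6921 mol; at 91.14% yield, n(CO) = 5.1878 mol.
Step 2 (CO:CO2 = 2:2): theoretical n(CO2) = 5.1878 mol, so theoretical mass = 5.1878 × 44.01 = 228.31 g.
At 71.21% yield, actual mass of CO2 = 228.31 × 0.7121 = 162.58 g.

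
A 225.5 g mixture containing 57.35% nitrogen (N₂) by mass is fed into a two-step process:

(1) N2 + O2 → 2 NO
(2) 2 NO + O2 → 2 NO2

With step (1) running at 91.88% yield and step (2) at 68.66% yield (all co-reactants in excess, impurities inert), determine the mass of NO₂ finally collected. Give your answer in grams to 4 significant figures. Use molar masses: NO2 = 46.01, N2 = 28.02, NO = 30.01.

267.9 g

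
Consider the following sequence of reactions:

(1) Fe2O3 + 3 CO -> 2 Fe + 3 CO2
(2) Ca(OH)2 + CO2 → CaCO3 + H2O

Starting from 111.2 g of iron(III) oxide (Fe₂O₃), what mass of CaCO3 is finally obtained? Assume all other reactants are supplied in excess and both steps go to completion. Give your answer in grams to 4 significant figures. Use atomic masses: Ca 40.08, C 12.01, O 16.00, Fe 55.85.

M(Fe2O3) = 2(55.85) + 3(16.00) = 159.70 g/mol.
M(CaCO3) = 40.08 + 12.01 + 3(16.00) = 100.09 g/mol.
n(Fe2O3) = 111.20 / 159.70 = 0.69631 mol.
Step 1 gives a 1:3 ratio of Fe2O3 to CO2, so n(CO2) = 2.0889 mol.
In step 2 the CO2:CaCO3 ratio is 1:1, so n(CaCO3) = 2.0889 mol.
Mass of CaCO3 = 2.0889 × 100.09 = 209.08 g.

209.1 g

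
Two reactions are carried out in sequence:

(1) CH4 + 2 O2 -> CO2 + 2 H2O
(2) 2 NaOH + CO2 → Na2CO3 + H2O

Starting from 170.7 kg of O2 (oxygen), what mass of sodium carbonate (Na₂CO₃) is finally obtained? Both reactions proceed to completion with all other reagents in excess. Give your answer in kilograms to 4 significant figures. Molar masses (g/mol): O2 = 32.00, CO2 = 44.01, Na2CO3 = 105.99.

170.7 kg = 170700 g.
n(O2) = 170700 / 32.00 = 5334.4 mol.
Step 1 gives a 2:1 ratio of O2 to CO2, so n(CO2) = 2667.2 mol.
In step 2 the CO2:Na2CO3 ratio is 1:1, so n(Na2CO3) = 2667.2 mol.
Mass of Na2CO3 = 2667.2 × 105.99 = 282700 g = 282.7 kg.

282.7 kg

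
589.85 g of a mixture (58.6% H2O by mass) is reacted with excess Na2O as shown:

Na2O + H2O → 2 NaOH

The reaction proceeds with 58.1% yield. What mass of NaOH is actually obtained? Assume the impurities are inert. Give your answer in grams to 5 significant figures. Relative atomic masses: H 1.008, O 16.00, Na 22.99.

Pure H2O available = 589.85 g × 0.586 = 345.652 g.
M(H2O) = 2(1.008) + 16.00 = 18.016 g/mol.
M(NaOH) = 22.99 + 16.00 + 1.008 = 39.998 g/mol.
n(H2O) = 345.652 g / 18.016 g/mol = 19.1858 mol.
From the equation the H2O:NaOH mole ratio is 1:2, so n(NaOH) = 19.1858 × 2/1 = 38.3717 mol.
Mass of NaOH = 38.3717 mol × 39.998 g/mol = 1534.79 g.
Actual mass collected = 1534.79 g × 0.581 = 891.713 g.

891.71 g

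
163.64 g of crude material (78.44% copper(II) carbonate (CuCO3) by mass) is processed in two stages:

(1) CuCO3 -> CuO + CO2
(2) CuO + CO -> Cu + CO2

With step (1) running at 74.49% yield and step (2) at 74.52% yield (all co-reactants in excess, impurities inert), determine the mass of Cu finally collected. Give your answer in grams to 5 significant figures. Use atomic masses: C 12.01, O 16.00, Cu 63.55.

Pure CuCO3 = 163.64 × 0.7844 = 128.359 g.
M(CuCO3) = 63.55 + 12.01 + 3(16.00) = 123.56 g/mol.
M(Cu) = 63.55 g/mol.
n(CuCO3) = 128.359 / 123.56 = 1.03884 mol.
Step 1 (CuCO3:CuO = 1:1): theoretical n(CuO) = 1.03884 mol; at 74.49% yield, n(CuO) = 0.773833 mol.
Step 2 (CuO:Cu = 1:1): theoretical n(Cu) = 0.773833 mol, so theoretical mass = 0.773833 × 63.55 = 49.1771 g.
At 74.52% yield, actual mass of Cu = 49.1771 × 0.7452 = 36.6468 g.

36.647 g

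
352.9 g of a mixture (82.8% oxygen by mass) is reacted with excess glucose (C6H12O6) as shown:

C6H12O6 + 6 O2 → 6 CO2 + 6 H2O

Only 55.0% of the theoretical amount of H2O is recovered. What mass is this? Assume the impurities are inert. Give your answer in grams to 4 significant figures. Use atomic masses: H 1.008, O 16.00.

90.48 g

Pure O2 available = 352.9 g × 0.828 = 292.20 g.
M(O2) = 2(16.00) = 32.00 g/mol.
M(H2O) = 2(1.008) + 16.00 = 18.016 g/mol.
n(O2) = 292.20 g / 32.00 g/mol = 9.1313 mol.
From the equation the O2:H2O mole ratio is 6:6, so n(H2O) = 9.1313 × 6/6 = 9.1313 mol.
Mass of H2O = 9.1313 mol × 18.016 g/mol = 164.51 g.
Actual mass collected = 164.51 g × 0.550 = 90.480 g.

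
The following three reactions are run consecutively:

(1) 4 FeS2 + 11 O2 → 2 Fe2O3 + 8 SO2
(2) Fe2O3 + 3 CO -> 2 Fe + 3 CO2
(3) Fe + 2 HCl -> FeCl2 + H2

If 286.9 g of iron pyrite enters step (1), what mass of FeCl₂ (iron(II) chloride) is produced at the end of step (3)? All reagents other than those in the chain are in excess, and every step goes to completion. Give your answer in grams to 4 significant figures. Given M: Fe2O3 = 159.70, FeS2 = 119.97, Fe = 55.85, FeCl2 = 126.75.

n(FeS2) = 286.9 / 119.97 = 2.3914 mol.
Reaction (1): FeS2→Fe2O3 ratio 4:2 ⇒ n(Fe2O3) = 1.1957 mol.
Reaction (2): Fe2O3→Fe ratio 1:2 ⇒ n(Fe) = 2.3914 mol.
Reaction (3): Fe→FeCl2 ratio 1:1 ⇒ n(FeCl2) = 2.3914 mol.
Mass of FeCl2 = 2.3914 × 126.75 = 303.11 g.

303.1 g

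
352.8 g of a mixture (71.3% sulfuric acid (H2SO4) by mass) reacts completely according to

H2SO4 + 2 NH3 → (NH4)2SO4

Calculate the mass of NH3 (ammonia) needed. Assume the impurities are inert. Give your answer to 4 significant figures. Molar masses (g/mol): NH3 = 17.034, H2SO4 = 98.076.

87.38 g

Mass of pure H2SO4 = 352.8 g × 0.713 = 251.55 g.
n(H2SO4) = 251.55 g / 98.076 g/mol = 2.5648 mol.
From the equation the H2SO4:NH3 mole ratio is 1:2, so n(NH3) = 2.5648 × 2/1 = 5.1296 mol.
Mass of NH3 = 5.1296 mol × 17.034 g/mol = 87.378 g.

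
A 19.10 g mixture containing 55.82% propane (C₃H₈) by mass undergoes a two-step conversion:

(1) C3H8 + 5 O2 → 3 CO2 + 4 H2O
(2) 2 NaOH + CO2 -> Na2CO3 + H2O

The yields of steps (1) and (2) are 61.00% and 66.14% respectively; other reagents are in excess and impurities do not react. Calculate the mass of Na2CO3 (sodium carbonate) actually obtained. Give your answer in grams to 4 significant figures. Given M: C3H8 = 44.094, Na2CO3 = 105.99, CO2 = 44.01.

31.02 g

Pure C3H8 = 19.10 × 0.5582 = 10.662 g.
n(C3H8) = 10.662 / 44.094 = 0.24179 mol.
Step 1 (C3H8:CO2 = 1:3): theoretical n(CO2) = 0.72538 mol; at 61.00% yield, n(CO2) = 0.44248 mol.
Step 2 (CO2:Na2CO3 = 1:1): theoretical n(Na2CO3) = 0.44248 mol, so theoretical mass = 0.44248 × 105.99 = 46.899 g.
At 66.14% yield, actual mass of Na2CO3 = 46.899 × 0.6614 = 31.019 g.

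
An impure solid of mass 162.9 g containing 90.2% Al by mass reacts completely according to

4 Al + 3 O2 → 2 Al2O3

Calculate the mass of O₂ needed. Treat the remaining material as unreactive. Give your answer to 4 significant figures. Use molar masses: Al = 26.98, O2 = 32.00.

130.7 g

Mass of pure Al = 162.9 g × 0.902 = 146.94 g.
n(Al) = 146.94 g / 26.98 g/mol = 5.4461 mol.
From the equation the Al:O2 mole ratio is 4:3, so n(O2) = 5.4461 × 3/4 = 4.0846 mol.
Mass of O2 = 4.0846 mol × 32.00 g/mol = 130.71 g.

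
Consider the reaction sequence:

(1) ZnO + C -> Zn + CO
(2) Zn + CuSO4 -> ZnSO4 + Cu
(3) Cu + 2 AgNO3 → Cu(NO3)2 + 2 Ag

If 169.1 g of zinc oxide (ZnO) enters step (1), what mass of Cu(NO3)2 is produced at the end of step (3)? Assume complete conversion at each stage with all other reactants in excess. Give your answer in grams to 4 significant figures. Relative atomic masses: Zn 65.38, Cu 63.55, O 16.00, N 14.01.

389.8 g

M(ZnO) = 65.38 + 16.00 = 81.38 g/mol.
M(Cu(NO3)2) = 63.55 + 2(14.01) + 6(16.00) = 187.57 g/mol.
n(ZnO) = 169.1 / 81.38 = 2.0779 mol.
Reaction (1): ZnO→Zn ratio 1:1 ⇒ n(Zn) = 2.0779 mol.
Reaction (2): Zn→Cu ratio 1:1 ⇒ n(Cu) = 2.0779 mol.
Reaction (3): Cu→Cu(NO3)2 ratio 1:1 ⇒ n(Cu(NO3)2) = 2.0779 mol.
Mass of Cu(NO3)2 = 2.0779 × 187.57 = 389.75 g.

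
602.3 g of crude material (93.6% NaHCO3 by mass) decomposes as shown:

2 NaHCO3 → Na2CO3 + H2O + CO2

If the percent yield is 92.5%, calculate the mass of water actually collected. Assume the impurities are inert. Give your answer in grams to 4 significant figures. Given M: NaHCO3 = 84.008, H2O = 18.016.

Pure NaHCO3 available = 602.3 g × 0.936 = 563.75 g.
n(NaHCO3) = 563.75 g / 84.008 g/mol = 6.7107 mol.
From the equation the NaHCO3:H2O mole ratio is 2:1, so n(H2O) = 6.7107 × 1/2 = 3.3554 mol.
Mass of H2O = 3.3554 mol × 18.016 g/mol = 60.450 g.
Actual mass collected = 60.450 g × 0.925 = 55.916 g.

55.92 g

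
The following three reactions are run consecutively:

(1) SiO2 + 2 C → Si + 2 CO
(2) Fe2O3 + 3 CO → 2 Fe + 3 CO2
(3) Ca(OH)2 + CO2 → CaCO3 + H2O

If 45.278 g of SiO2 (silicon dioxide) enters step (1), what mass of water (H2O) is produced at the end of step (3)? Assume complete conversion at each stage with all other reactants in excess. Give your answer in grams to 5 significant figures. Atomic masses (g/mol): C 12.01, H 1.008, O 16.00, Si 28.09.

M(SiO2) = 28.09 + 2(16.00) = 60.09 g/mol.
M(H2O) = 2(1.008) + 16.00 = 18.016 g/mol.
n(SiO2) = 45.278 / 60.09 = 0.753503 mol.
Reaction (1): SiO2→CO ratio 1:2 ⇒ n(CO) = 1.50701 mol.
Reaction (2): CO→CO2 ratio 3:3 ⇒ n(CO2) = 1.50701 mol.
Reaction (3): CO2→H2O ratio 1:1 ⇒ n(H2O) = 1.50701 mol.
Mass of H2O = 1.50701 × 18.016 = 27.1502 g.

27.150 g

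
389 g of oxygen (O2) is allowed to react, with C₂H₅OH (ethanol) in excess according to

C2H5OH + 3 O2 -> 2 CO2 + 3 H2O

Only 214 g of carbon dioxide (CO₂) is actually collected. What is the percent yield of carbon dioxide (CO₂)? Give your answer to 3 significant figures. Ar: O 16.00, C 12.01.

60.0 %

M(O2) = 2(16.00) = 32.00 g/mol.
M(CO2) = 12.01 + 2(16.00) = 44.01 g/mol.
n(O2) = 389.0 g / 32.00 g/mol = 12.16 mol.
From the equation the O2:CO2 mole ratio is 3:2, so n(CO2) = 12.16 × 2/3 = 8.104 mol.
Mass of CO2 = 8.104 mol × 44.01 g/mol = 356.7 g.
This is the theoretical yield. Percent yield = 214 g / 356.7 g × 100% = 60.00%.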